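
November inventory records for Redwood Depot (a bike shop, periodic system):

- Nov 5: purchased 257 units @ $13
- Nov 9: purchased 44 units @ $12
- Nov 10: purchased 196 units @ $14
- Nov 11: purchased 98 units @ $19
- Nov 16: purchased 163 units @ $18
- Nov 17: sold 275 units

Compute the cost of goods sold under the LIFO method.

COGS = $4,992

Nov 17, 275 sold [LIFO — newest first]: 163 @ $18 + 98 @ $19 + 14 @ $14 = $4,992
Ending inventory: 257 @ $13 + 44 @ $12 + 182 @ $14 = $6,417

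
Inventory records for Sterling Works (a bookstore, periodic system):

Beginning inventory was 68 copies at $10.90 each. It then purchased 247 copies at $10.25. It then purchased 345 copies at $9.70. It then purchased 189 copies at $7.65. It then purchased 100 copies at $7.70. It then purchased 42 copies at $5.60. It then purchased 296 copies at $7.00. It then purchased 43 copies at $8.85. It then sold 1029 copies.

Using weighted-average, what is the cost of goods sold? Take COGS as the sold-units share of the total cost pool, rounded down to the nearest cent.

COGS = $8,915.20

Sale 1, sell 1029: 1029/1330 × $11,523.05 → $8,915.20
Ending inventory (cost pool remaining) = $2,607.85
Check: goods available $11,523.05 = COGS $8,915.20 + ending $2,607.85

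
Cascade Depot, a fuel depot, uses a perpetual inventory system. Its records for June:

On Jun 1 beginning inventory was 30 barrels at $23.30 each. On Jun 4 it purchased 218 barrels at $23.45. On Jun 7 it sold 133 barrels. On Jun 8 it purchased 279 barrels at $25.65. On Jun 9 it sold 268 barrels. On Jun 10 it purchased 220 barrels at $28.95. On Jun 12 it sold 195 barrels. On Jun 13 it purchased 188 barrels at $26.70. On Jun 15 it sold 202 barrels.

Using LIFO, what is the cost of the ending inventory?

Ending inventory = $3,292.85

Jun 7, 133 sold [LIFO — newest first]: 133 @ $23.45 = $3,118.85
Jun 9, 268 sold [LIFO — newest first]: 268 @ $25.65 = $6,874.20
Jun 12, 195 sold [LIFO — newest first]: 195 @ $28.95 = $5,645.25
Jun 15, 202 sold [LIFO — newest first]: 188 @ $26.70 + 14 @ $28.95 = $5,424.90
Total COGS = $3,118.85 + $6,874.20 + $5,645.25 + $5,424.90 = $21,063.20
Ending inventory: 30 @ $23.30 + 85 @ $23.45 + 11 @ $25.65 + 11 @ $28.95 = $3,292.85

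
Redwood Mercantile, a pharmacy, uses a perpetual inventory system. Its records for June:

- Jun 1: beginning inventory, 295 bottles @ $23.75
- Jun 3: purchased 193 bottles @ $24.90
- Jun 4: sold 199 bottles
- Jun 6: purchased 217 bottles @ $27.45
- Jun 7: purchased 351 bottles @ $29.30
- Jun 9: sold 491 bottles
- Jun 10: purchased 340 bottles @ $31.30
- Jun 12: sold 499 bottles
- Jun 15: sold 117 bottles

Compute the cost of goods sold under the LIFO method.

Jun 4, 199 sold [LIFO — newest first]: 193 @ $24.90 + 6 @ $23.75 = $4,948.20
Jun 9, 491 sold [LIFO — newest first]: 351 @ $29.30 + 140 @ $27.45 = $14,127.30
Jun 12, 499 sold [LIFO — newest first]: 340 @ $31.30 + 77 @ $27.45 + 82 @ $23.75 = $14,703.15
Jun 15, 117 sold [LIFO — newest first]: 117 @ $23.75 = $2,778.75
Total COGS = $4,948.20 + $14,127.30 + $14,703.15 + $2,778.75 = $36,557.40
Ending inventory: 90 @ $23.75 = $2,137.50

COGS = $36,557.40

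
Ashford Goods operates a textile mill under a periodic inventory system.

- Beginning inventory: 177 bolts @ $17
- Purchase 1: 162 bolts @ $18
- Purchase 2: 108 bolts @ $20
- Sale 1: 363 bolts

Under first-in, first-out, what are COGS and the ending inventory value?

COGS = $6,405; ending inventory = $1,680

Sale 1 (363) [FIFO — oldest first]: 177 @ $17 + 162 @ $18 + 24 @ $20 = $6,405
Ending inventory: 84 @ $20 = $1,680
Check: goods available $8,085 = COGS $6,405 + ending $1,680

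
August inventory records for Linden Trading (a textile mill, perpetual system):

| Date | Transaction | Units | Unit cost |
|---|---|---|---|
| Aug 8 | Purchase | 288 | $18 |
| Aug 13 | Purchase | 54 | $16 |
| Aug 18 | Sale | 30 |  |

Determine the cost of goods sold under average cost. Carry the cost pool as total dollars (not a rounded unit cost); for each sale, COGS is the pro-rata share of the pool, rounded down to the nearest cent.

After Aug 8: 288 on hand, pool $5,184.00 (≈ $18.0000 each)
After Aug 13: 342 on hand, pool $6,048.00 (≈ $17.6842 each)
Aug 18, sell 30: 30/342 × $6,048.00 → $530.52
Ending inventory (cost pool remaining) = $5,517.48
Check: goods available $6,048.00 = COGS $530.52 + ending $5,517.48

COGS = $530.52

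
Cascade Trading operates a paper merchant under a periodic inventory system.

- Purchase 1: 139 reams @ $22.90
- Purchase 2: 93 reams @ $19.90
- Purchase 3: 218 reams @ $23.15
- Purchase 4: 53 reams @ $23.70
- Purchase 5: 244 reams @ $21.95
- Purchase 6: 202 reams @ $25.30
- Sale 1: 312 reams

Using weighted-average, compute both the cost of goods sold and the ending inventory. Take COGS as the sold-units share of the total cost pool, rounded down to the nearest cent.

COGS = $7,168.10; ending inventory = $14,634.90

Sale 1, sell 312: 312/949 × $21,803.00 → $7,168.10
Ending inventory (cost pool remaining) = $14,634.90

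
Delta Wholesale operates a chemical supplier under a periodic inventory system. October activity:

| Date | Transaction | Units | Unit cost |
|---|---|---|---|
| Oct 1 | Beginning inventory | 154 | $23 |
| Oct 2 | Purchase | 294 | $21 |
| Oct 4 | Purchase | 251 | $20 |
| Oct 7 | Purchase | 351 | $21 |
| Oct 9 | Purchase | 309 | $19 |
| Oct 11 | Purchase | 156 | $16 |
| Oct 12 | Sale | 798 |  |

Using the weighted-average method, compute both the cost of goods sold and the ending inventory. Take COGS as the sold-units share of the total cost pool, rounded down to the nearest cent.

COGS = $16,051.65; ending inventory = $14,422.35

Oct 12, sell 798: 798/1515 × $30,474.00 → $16,051.65
Ending inventory (cost pool remaining) = $14,422.35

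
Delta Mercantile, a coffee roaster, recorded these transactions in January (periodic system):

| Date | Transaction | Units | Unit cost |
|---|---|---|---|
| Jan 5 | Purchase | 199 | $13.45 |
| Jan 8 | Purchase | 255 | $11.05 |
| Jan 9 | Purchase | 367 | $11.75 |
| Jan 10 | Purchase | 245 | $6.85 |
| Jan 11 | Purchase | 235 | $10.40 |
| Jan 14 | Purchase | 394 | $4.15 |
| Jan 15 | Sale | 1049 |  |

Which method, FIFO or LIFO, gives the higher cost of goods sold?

FIFO COGS: 199 @ $13.45 + 255 @ $11.05 + 367 @ $11.75 + 228 @ $6.85 = $11,368.35
LIFO COGS: 394 @ $4.15 + 235 @ $10.40 + 245 @ $6.85 + 175 @ $11.75 = $7,813.60

FIFO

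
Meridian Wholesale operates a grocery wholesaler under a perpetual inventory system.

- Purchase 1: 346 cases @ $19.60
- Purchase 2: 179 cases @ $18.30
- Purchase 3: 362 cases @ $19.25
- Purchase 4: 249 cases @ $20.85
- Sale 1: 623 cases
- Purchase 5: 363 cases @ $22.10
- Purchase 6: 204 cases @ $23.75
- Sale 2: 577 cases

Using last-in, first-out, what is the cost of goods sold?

COGS = $25,430.05

Sale 1 (623) [LIFO — newest first]: 249 @ $20.85 + 362 @ $19.25 + 12 @ $18.30 = $12,379.75
Sale 2 (577) [LIFO — newest first]: 204 @ $23.75 + 363 @ $22.10 + 10 @ $18.30 = $13,050.30
Total COGS = $12,379.75 + $13,050.30 = $25,430.05
Ending inventory: 346 @ $19.60 + 157 @ $18.30 = $9,654.70
Check: goods available $35,084.75 = COGS $25,430.05 + ending $9,654.70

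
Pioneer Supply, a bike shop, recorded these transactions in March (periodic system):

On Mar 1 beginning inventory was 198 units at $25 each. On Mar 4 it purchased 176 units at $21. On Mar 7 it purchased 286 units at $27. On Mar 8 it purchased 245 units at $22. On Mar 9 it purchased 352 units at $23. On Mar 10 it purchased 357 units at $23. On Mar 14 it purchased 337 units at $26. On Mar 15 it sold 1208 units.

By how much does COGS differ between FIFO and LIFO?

FIFO COGS: 198 @ $25 + 176 @ $21 + 286 @ $27 + 245 @ $22 + 303 @ $23 = $28,727
LIFO COGS: 337 @ $26 + 357 @ $23 + 352 @ $23 + 162 @ $22 = $28,633
Difference = |$28,727 − $28,633| = $94

$94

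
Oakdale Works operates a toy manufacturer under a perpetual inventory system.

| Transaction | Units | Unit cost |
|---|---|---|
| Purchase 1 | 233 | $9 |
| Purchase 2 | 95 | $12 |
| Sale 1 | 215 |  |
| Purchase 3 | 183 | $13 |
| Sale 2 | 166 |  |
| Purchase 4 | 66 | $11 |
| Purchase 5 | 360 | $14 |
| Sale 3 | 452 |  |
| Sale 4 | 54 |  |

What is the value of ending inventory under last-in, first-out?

Sale 1 (215) [LIFO — newest first]: 95 @ $12 + 120 @ $9 = $2,220
Sale 2 (166) [LIFO — newest first]: 166 @ $13 = $2,158
Sale 3 (452) [LIFO — newest first]: 360 @ $14 + 66 @ $11 + 17 @ $13 + 9 @ $9 = $6,068
Sale 4 (54) [LIFO — newest first]: 54 @ $9 = $486
Total COGS = $2,220 + $2,158 + $6,068 + $486 = $10,932
Ending inventory: 50 @ $9 = $450

Ending inventory = $450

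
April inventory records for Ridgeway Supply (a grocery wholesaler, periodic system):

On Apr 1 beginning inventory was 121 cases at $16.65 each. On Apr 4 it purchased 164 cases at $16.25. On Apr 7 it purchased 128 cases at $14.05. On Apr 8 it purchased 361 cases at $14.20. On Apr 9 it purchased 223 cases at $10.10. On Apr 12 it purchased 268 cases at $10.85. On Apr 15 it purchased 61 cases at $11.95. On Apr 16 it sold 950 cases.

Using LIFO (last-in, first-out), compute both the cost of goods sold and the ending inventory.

Apr 16, 950 sold [LIFO — newest first]: 61 @ $11.95 + 268 @ $10.85 + 223 @ $10.10 + 361 @ $14.20 + 37 @ $14.05 = $11,535.10
Ending inventory: 121 @ $16.65 + 164 @ $16.25 + 91 @ $14.05 = $5,958.20
Check: goods available $17,493.30 = COGS $11,535.10 + ending $5,958.20

COGS = $11,535.10; ending inventory = $5,958.20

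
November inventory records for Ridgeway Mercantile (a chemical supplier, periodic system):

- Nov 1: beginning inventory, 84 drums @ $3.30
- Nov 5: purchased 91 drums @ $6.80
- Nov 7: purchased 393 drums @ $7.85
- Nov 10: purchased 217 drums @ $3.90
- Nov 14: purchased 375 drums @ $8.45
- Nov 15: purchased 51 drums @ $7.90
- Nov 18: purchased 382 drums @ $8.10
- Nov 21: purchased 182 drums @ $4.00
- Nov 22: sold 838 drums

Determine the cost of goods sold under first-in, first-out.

Nov 22, 838 sold [FIFO — oldest first]: 84 @ $3.30 + 91 @ $6.80 + 393 @ $7.85 + 217 @ $3.90 + 53 @ $8.45 = $5,275.20
Ending inventory: 322 @ $8.45 + 51 @ $7.90 + 382 @ $8.10 + 182 @ $4.00 = $6,946.00
Check: goods available $12,221.20 = COGS $5,275.20 + ending $6,946.00

COGS = $5,275.20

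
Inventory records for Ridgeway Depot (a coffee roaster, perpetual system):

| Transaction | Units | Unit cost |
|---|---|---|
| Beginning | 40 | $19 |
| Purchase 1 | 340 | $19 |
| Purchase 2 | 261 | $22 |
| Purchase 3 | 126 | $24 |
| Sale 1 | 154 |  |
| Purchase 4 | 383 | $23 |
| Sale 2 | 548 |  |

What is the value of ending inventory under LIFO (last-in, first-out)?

Ending inventory = $8,716

Sale 1 (154) [LIFO — newest first]: 126 @ $24 + 28 @ $22 = $3,640
Sale 2 (548) [LIFO — newest first]: 383 @ $23 + 165 @ $22 = $12,439
Total COGS = $3,640 + $12,439 = $16,079
Ending inventory: 40 @ $19 + 340 @ $19 + 68 @ $22 = $8,716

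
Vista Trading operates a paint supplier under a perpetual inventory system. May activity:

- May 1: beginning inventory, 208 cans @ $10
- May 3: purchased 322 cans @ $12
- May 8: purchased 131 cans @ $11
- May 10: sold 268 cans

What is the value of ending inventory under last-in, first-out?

Ending inventory = $4,300

May 10, 268 sold [LIFO — newest first]: 131 @ $11 + 137 @ $12 = $3,085
Ending inventory: 208 @ $10 + 185 @ $12 = $4,300
Check: goods available $7,385 = COGS $3,085 + ending $4,300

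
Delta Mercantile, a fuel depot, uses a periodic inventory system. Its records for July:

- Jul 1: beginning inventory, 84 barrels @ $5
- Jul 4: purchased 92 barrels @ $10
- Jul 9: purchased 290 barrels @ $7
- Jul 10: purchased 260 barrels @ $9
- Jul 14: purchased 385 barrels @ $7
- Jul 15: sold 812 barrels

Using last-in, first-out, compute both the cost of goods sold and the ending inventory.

COGS = $6,204; ending inventory = $2,201

Jul 15, 812 sold [LIFO — newest first]: 385 @ $7 + 260 @ $9 + 167 @ $7 = $6,204
Ending inventory: 84 @ $5 + 92 @ $10 + 123 @ $7 = $2,201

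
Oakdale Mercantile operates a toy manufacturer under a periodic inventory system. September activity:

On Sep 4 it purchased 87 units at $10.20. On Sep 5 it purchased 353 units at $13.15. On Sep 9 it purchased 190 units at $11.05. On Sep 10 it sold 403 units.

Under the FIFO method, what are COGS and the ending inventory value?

Sep 10, 403 sold [FIFO — oldest first]: 87 @ $10.20 + 316 @ $13.15 = $5,042.80
Ending inventory: 37 @ $13.15 + 190 @ $11.05 = $2,586.05

COGS = $5,042.80; ending inventory = $2,586.05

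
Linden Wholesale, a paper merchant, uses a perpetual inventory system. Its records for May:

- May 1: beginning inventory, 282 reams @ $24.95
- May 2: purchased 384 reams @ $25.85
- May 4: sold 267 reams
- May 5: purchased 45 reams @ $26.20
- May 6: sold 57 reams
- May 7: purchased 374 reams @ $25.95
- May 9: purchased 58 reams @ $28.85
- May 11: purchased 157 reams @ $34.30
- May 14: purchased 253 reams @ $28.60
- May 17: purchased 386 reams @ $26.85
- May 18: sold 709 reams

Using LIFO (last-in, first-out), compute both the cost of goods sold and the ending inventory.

May 4, 267 sold [LIFO — newest first]: 267 @ $25.85 = $6,901.95
May 6, 57 sold [LIFO — newest first]: 45 @ $26.20 + 12 @ $25.85 = $1,489.20
May 18, 709 sold [LIFO — newest first]: 386 @ $26.85 + 253 @ $28.60 + 70 @ $34.30 = $20,000.90
Total COGS = $6,901.95 + $1,489.20 + $20,000.90 = $28,392.05
Ending inventory: 282 @ $24.95 + 105 @ $25.85 + 374 @ $25.95 + 58 @ $28.85 + 87 @ $34.30 = $24,112.85
Check: goods available $52,504.90 = COGS $28,392.05 + ending $24,112.85

COGS = $28,392.05; ending inventory = $24,112.85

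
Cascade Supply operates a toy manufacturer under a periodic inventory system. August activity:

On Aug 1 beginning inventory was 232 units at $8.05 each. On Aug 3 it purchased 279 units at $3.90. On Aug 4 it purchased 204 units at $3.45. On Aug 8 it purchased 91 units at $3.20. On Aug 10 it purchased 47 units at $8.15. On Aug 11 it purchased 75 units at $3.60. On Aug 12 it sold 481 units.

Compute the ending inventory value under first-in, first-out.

Aug 12, 481 sold [FIFO — oldest first]: 232 @ $8.05 + 249 @ $3.90 = $2,838.70
Ending inventory: 30 @ $3.90 + 204 @ $3.45 + 91 @ $3.20 + 47 @ $8.15 + 75 @ $3.60 = $1,765.05
Check: goods available $4,603.75 = COGS $2,838.70 + ending $1,765.05

Ending inventory = $1,765.05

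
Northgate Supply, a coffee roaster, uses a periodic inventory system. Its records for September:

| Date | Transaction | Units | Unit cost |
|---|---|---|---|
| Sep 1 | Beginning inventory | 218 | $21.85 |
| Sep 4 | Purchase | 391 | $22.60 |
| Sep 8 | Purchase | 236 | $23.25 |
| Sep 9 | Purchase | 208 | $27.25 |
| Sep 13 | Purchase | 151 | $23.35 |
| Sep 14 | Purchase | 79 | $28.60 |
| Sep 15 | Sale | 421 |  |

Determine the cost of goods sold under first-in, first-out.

Sep 15, 421 sold [FIFO — oldest first]: 218 @ $21.85 + 203 @ $22.60 = $9,351.10
Ending inventory: 188 @ $22.60 + 236 @ $23.25 + 208 @ $27.25 + 151 @ $23.35 + 79 @ $28.60 = $21,189.05
Check: goods available $30,540.15 = COGS $9,351.10 + ending $21,189.05

COGS = $9,351.10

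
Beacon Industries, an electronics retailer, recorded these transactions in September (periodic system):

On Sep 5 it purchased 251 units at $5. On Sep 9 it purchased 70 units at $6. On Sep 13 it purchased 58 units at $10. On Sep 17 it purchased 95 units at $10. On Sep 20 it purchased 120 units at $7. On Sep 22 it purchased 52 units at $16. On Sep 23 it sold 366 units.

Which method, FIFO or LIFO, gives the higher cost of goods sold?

FIFO COGS: 251 @ $5 + 70 @ $6 + 45 @ $10 = $2,125
LIFO COGS: 52 @ $16 + 120 @ $7 + 95 @ $10 + 58 @ $10 + 41 @ $6 = $3,448

LIFO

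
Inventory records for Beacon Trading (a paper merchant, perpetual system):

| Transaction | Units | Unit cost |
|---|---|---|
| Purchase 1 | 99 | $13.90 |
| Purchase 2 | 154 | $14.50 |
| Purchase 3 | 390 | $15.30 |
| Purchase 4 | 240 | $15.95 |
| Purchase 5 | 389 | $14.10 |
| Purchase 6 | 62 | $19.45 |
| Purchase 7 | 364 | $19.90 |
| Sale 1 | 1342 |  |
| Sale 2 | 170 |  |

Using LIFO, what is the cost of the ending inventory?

Ending inventory = $2,637.60

Sale 1 (1342) [LIFO — newest first]: 364 @ $19.90 + 62 @ $19.45 + 389 @ $14.10 + 240 @ $15.95 + 287 @ $15.30 = $22,153.50
Sale 2 (170) [LIFO — newest first]: 103 @ $15.30 + 67 @ $14.50 = $2,547.40
Total COGS = $22,153.50 + $2,547.40 = $24,700.90
Ending inventory: 99 @ $13.90 + 87 @ $14.50 = $2,637.60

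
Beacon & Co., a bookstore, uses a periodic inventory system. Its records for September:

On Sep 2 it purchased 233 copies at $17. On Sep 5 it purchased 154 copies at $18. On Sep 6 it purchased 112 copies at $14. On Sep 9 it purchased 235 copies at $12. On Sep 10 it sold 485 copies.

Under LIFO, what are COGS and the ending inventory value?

COGS = $6,872; ending inventory = $4,249

Sep 10, 485 sold [LIFO — newest first]: 235 @ $12 + 112 @ $14 + 138 @ $18 = $6,872
Ending inventory: 233 @ $17 + 16 @ $18 = $4,249
Check: goods available $11,121 = COGS $6,872 + ending $4,249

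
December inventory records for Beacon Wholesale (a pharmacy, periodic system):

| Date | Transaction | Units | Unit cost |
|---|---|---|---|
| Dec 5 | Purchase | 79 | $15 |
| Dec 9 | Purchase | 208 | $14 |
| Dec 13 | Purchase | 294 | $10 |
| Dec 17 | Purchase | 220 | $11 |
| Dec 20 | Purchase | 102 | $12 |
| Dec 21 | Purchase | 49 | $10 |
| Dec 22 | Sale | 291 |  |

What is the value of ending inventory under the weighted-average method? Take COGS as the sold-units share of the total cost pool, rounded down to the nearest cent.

Dec 22, sell 291: 291/952 × $11,171.00 → $3,414.66
Ending inventory (cost pool remaining) = $7,756.34
Check: goods available $11,171.00 = COGS $3,414.66 + ending $7,756.34

Ending inventory = $7,756.34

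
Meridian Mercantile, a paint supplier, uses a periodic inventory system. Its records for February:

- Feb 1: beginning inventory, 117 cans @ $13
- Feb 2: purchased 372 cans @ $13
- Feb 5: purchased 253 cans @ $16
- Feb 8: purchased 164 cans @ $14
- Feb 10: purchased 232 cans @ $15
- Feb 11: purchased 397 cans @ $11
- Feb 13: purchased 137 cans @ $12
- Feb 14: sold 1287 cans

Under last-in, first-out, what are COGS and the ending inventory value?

Feb 14, 1287 sold [LIFO — newest first]: 137 @ $12 + 397 @ $11 + 232 @ $15 + 164 @ $14 + 253 @ $16 + 104 @ $13 = $17,187
Ending inventory: 117 @ $13 + 268 @ $13 = $5,005

COGS = $17,187; ending inventory = $5,005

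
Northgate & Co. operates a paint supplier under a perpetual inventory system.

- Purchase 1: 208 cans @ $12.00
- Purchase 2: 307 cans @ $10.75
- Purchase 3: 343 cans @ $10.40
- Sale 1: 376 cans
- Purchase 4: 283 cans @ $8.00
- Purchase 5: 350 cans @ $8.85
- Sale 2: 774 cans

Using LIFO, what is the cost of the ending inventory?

Sale 1 (376) [LIFO — newest first]: 343 @ $10.40 + 33 @ $10.75 = $3,921.95
Sale 2 (774) [LIFO — newest first]: 350 @ $8.85 + 283 @ $8.00 + 141 @ $10.75 = $6,877.25
Total COGS = $3,921.95 + $6,877.25 = $10,799.20
Ending inventory: 208 @ $12.00 + 133 @ $10.75 = $3,925.75

Ending inventory = $3,925.75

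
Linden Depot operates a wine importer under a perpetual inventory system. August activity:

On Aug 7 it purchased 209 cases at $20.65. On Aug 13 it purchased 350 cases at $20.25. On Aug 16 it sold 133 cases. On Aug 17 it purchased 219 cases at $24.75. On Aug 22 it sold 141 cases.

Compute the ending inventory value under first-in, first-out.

Ending inventory = $11,191.50

Aug 16, 133 sold [FIFO — oldest first]: 133 @ $20.65 = $2,746.45
Aug 22, 141 sold [FIFO — oldest first]: 76 @ $20.65 + 65 @ $20.25 = $2,885.65
Total COGS = $2,746.45 + $2,885.65 = $5,632.10
Ending inventory: 285 @ $20.25 + 219 @ $24.75 = $11,191.50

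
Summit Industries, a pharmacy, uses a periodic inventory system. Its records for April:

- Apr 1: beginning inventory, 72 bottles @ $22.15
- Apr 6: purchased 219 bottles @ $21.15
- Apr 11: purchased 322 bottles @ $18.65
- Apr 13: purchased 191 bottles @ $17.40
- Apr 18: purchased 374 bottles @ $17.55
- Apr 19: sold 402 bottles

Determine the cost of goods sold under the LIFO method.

Apr 19, 402 sold [LIFO — newest first]: 374 @ $17.55 + 28 @ $17.40 = $7,050.90
Ending inventory: 72 @ $22.15 + 219 @ $21.15 + 322 @ $18.65 + 163 @ $17.40 = $15,068.15
Check: goods available $22,119.05 = COGS $7,050.90 + ending $15,068.15

COGS = $7,050.90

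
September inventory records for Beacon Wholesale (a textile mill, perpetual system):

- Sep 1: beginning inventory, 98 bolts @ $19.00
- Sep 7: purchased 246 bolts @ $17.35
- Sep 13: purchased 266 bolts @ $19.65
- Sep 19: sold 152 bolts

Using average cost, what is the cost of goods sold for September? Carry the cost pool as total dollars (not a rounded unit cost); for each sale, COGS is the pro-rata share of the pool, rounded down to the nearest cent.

COGS = $2,829.94

After Sep 1: 98 on hand, pool $1,862.00 (≈ $19.0000 each)
After Sep 7: 344 on hand, pool $6,130.10 (≈ $17.8201 each)
After Sep 13: 610 on hand, pool $11,357.00 (≈ $18.6180 each)
Sep 19, sell 152: 152/610 × $11,357.00 → $2,829.94
Ending inventory (cost pool remaining) = $8,527.06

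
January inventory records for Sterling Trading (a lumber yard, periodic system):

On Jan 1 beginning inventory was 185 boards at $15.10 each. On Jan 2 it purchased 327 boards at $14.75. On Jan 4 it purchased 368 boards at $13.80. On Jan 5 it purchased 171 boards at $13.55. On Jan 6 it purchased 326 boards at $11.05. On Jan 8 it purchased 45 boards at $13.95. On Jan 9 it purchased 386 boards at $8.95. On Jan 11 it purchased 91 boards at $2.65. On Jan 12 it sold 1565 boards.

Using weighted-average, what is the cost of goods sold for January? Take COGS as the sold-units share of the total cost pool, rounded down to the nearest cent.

COGS = $18,903.70

Jan 12, sell 1565: 1565/1899 × $22,938.10 → $18,903.70
Ending inventory (cost pool remaining) = $4,034.40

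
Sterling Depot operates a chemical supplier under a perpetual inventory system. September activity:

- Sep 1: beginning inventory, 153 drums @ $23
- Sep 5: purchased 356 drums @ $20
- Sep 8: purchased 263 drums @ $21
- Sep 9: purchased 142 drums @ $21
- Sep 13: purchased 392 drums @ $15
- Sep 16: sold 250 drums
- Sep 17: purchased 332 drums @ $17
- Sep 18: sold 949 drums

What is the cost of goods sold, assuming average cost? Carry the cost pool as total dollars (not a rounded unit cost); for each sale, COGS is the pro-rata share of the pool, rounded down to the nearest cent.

COGS = $22,483.30

After Sep 1: 153 on hand, pool $3,519.00 (≈ $23.0000 each)
After Sep 5: 509 on hand, pool $10,639.00 (≈ $20.9018 each)
After Sep 8: 772 on hand, pool $16,162.00 (≈ $20.9352 each)
After Sep 9: 914 on hand, pool $19,144.00 (≈ $20.9453 each)
After Sep 13: 1306 on hand, pool $25,024.00 (≈ $19.1608 each)
Sep 16, sell 250: 250/1306 × $25,024.00 → $4,790.19
After Sep 17: 1388 on hand, pool $25,877.81 (≈ $18.6440 each)
Sep 18, sell 949: 949/1388 × $25,877.81 → $17,693.11
Total COGS = $4,790.19 + $17,693.11 = $22,483.30
Ending inventory (cost pool remaining) = $8,184.70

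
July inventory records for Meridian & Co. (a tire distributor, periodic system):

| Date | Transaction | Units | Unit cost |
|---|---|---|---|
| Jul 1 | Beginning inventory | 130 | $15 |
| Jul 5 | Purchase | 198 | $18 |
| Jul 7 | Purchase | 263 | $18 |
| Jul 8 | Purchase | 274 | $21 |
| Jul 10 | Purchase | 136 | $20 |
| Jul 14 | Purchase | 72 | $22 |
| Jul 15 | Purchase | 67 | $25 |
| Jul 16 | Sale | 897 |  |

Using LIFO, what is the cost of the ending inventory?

Ending inventory = $3,984

Jul 16, 897 sold [LIFO — newest first]: 67 @ $25 + 72 @ $22 + 136 @ $20 + 274 @ $21 + 263 @ $18 + 85 @ $18 = $17,997
Ending inventory: 130 @ $15 + 113 @ $18 = $3,984
Check: goods available $21,981 = COGS $17,997 + ending $3,984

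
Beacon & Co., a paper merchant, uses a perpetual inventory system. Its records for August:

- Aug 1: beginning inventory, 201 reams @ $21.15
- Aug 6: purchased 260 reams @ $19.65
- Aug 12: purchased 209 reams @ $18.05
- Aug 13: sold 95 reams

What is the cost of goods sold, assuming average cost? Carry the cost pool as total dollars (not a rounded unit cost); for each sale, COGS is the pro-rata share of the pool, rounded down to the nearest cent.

After Aug 1: 201 on hand, pool $4,251.15 (≈ $21.1500 each)
After Aug 6: 461 on hand, pool $9,360.15 (≈ $20.3040 each)
After Aug 12: 670 on hand, pool $13,132.60 (≈ $19.6009 each)
Aug 13, sell 95: 95/670 × $13,132.60 → $1,862.08
Ending inventory (cost pool remaining) = $11,270.52

COGS = $1,862.08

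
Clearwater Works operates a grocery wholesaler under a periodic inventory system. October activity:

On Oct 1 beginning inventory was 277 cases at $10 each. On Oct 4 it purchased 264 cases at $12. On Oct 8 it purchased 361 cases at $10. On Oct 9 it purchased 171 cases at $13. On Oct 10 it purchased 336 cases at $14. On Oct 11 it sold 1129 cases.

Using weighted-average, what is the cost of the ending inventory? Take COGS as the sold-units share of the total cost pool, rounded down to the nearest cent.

Ending inventory = $3,273.96

Oct 11, sell 1129: 1129/1409 × $16,475.00 → $13,201.04
Ending inventory (cost pool remaining) = $3,273.96
Check: goods available $16,475.00 = COGS $13,201.04 + ending $3,273.96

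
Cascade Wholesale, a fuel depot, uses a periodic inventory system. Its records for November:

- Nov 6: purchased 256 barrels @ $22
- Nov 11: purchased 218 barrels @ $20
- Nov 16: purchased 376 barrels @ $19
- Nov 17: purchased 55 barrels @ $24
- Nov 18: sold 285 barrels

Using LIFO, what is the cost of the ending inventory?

Ending inventory = $12,766

Nov 18, 285 sold [LIFO — newest first]: 55 @ $24 + 230 @ $19 = $5,690
Ending inventory: 256 @ $22 + 218 @ $20 + 146 @ $19 = $12,766
Check: goods available $18,456 = COGS $5,690 + ending $12,766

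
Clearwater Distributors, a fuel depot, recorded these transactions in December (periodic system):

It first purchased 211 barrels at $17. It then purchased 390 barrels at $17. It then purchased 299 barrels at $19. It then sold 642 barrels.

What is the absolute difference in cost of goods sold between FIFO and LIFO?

FIFO COGS: 211 @ $17 + 390 @ $17 + 41 @ $19 = $10,996
LIFO COGS: 299 @ $19 + 343 @ $17 = $11,512
Difference = |$10,996 − $11,512| = $516

$516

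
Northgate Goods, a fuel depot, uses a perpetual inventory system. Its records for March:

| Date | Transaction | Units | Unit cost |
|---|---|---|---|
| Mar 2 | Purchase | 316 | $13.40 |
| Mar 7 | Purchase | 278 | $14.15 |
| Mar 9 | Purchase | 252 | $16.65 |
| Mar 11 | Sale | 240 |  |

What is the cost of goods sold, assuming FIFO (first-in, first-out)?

COGS = $3,216.00

Mar 11, 240 sold [FIFO — oldest first]: 240 @ $13.40 = $3,216.00
Ending inventory: 76 @ $13.40 + 278 @ $14.15 + 252 @ $16.65 = $9,147.90
Check: goods available $12,363.90 = COGS $3,216.00 + ending $9,147.90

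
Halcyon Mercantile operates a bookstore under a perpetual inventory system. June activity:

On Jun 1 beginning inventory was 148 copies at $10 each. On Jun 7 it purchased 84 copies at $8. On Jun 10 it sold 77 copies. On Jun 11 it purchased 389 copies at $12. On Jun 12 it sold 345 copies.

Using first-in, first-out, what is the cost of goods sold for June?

COGS = $4,432

Jun 10, 77 sold [FIFO — oldest first]: 77 @ $10 = $770
Jun 12, 345 sold [FIFO — oldest first]: 71 @ $10 + 84 @ $8 + 190 @ $12 = $3,662
Total COGS = $770 + $3,662 = $4,432
Ending inventory: 199 @ $12 = $2,388
Check: goods available $6,820 = COGS $4,432 + ending $2,388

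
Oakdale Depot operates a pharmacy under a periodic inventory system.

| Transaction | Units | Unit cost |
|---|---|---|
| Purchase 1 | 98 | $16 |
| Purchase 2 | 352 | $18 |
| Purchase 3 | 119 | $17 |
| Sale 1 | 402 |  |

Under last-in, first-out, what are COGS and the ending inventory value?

Sale 1 (402) [LIFO — newest first]: 119 @ $17 + 283 @ $18 = $7,117
Ending inventory: 98 @ $16 + 69 @ $18 = $2,810

COGS = $7,117; ending inventory = $2,810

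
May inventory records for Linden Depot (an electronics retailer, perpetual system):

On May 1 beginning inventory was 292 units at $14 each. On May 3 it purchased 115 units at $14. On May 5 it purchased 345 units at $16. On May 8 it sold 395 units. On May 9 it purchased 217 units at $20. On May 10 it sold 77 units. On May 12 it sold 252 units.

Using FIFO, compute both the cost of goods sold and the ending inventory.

May 8, 395 sold [FIFO — oldest first]: 292 @ $14 + 103 @ $14 = $5,530
May 10, 77 sold [FIFO — oldest first]: 12 @ $14 + 65 @ $16 = $1,208
May 12, 252 sold [FIFO — oldest first]: 252 @ $16 = $4,032
Total COGS = $5,530 + $1,208 + $4,032 = $10,770
Ending inventory: 28 @ $16 + 217 @ $20 = $4,788

COGS = $10,770; ending inventory = $4,788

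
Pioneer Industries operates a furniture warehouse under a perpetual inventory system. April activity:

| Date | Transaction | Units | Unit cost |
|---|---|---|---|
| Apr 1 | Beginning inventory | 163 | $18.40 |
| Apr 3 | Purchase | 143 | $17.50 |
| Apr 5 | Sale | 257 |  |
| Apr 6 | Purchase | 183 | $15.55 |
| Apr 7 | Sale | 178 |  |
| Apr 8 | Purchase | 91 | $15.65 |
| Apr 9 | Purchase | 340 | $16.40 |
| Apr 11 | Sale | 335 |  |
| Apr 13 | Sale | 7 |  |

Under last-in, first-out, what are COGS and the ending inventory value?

Apr 5, 257 sold [LIFO — newest first]: 143 @ $17.50 + 114 @ $18.40 = $4,600.10
Apr 7, 178 sold [LIFO — newest first]: 178 @ $15.55 = $2,767.90
Apr 11, 335 sold [LIFO — newest first]: 335 @ $16.40 = $5,494.00
Apr 13, 7 sold [LIFO — newest first]: 5 @ $16.40 + 2 @ $15.65 = $113.30
Total COGS = $4,600.10 + $2,767.90 + $5,494.00 + $113.30 = $12,975.30
Ending inventory: 49 @ $18.40 + 5 @ $15.55 + 89 @ $15.65 = $2,372.20
Check: goods available $15,347.50 = COGS $12,975.30 + ending $2,372.20

COGS = $12,975.30; ending inventory = $2,372.20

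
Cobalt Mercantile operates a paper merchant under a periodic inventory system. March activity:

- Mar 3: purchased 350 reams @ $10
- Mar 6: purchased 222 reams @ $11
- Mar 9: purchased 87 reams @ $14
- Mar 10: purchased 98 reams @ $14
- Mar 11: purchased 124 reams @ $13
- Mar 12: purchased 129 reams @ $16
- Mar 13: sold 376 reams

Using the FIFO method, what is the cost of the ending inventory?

Mar 13, 376 sold [FIFO — oldest first]: 350 @ $10 + 26 @ $11 = $3,786
Ending inventory: 196 @ $11 + 87 @ $14 + 98 @ $14 + 124 @ $13 + 129 @ $16 = $8,422

Ending inventory = $8,422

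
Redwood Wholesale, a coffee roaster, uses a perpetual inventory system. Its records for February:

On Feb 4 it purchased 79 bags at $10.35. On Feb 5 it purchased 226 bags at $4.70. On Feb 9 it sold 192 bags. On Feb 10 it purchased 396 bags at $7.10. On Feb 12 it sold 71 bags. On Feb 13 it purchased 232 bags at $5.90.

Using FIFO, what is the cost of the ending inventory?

Feb 9, 192 sold [FIFO — oldest first]: 79 @ $10.35 + 113 @ $4.70 = $1,348.75
Feb 12, 71 sold [FIFO — oldest first]: 71 @ $4.70 = $333.70
Total COGS = $1,348.75 + $333.70 = $1,682.45
Ending inventory: 42 @ $4.70 + 396 @ $7.10 + 232 @ $5.90 = $4,377.80

Ending inventory = $4,377.80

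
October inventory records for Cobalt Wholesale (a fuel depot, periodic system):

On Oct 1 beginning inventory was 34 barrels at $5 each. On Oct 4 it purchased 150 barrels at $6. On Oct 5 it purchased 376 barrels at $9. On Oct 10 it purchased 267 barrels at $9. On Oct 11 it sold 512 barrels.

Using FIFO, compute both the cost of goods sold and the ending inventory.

COGS = $4,022; ending inventory = $2,835

Oct 11, 512 sold [FIFO — oldest first]: 34 @ $5 + 150 @ $6 + 328 @ $9 = $4,022
Ending inventory: 48 @ $9 + 267 @ $9 = $2,835
Check: goods available $6,857 = COGS $4,022 + ending $2,835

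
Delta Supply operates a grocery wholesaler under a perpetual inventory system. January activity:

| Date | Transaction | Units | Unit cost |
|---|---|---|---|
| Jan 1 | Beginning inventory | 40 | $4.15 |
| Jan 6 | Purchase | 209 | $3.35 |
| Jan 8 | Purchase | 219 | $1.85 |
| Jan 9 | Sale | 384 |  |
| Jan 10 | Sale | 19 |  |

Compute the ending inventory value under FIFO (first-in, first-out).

Jan 9, 384 sold [FIFO — oldest first]: 40 @ $4.15 + 209 @ $3.35 + 135 @ $1.85 = $1,115.90
Jan 10, 19 sold [FIFO — oldest first]: 19 @ $1.85 = $35.15
Total COGS = $1,115.90 + $35.15 = $1,151.05
Ending inventory: 65 @ $1.85 = $120.25

Ending inventory = $120.25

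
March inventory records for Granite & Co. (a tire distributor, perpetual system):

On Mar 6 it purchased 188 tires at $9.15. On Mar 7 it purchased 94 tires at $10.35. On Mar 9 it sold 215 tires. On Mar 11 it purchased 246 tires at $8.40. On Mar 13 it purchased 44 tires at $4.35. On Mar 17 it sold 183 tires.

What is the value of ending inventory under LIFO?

Mar 9, 215 sold [LIFO — newest first]: 94 @ $10.35 + 121 @ $9.15 = $2,080.05
Mar 17, 183 sold [LIFO — newest first]: 44 @ $4.35 + 139 @ $8.40 = $1,359.00
Total COGS = $2,080.05 + $1,359.00 = $3,439.05
Ending inventory: 67 @ $9.15 + 107 @ $8.40 = $1,511.85
Check: goods available $4,950.90 = COGS $3,439.05 + ending $1,511.85

Ending inventory = $1,511.85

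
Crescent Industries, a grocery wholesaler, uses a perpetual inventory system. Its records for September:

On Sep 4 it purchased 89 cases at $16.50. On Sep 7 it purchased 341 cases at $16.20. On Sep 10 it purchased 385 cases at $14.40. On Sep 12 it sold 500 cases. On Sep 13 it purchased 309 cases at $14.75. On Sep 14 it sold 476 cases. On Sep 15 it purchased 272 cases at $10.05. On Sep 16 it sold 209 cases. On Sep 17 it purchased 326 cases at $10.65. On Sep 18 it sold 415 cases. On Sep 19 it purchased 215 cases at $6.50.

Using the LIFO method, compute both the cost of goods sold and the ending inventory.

Sep 12, 500 sold [LIFO — newest first]: 385 @ $14.40 + 115 @ $16.20 = $7,407.00
Sep 14, 476 sold [LIFO — newest first]: 309 @ $14.75 + 167 @ $16.20 = $7,263.15
Sep 16, 209 sold [LIFO — newest first]: 209 @ $10.05 = $2,100.45
Sep 18, 415 sold [LIFO — newest first]: 326 @ $10.65 + 63 @ $10.05 + 26 @ $16.20 = $4,526.25
Total COGS = $7,407.00 + $7,263.15 + $2,100.45 + $4,526.25 = $21,296.85
Ending inventory: 89 @ $16.50 + 33 @ $16.20 + 215 @ $6.50 = $3,400.60

COGS = $21,296.85; ending inventory = $3,400.60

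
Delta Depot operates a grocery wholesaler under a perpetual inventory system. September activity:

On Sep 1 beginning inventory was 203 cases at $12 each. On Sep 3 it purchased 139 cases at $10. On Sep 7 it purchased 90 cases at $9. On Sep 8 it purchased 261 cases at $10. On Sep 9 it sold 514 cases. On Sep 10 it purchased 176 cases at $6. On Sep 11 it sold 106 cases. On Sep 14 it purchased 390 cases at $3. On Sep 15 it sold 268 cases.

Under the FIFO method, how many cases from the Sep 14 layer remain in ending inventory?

371

Sep 9, 514 sold [FIFO — oldest first]: 203 @ $12 + 139 @ $10 + 90 @ $9 + 82 @ $10 = $5,456
Sep 11, 106 sold [FIFO — oldest first]: 106 @ $10 = $1,060
Sep 15, 268 sold [FIFO — oldest first]: 73 @ $10 + 176 @ $6 + 19 @ $3 = $1,843
Total COGS = $5,456 + $1,060 + $1,843 = $8,359
Ending inventory: 371 @ $3 = $1,113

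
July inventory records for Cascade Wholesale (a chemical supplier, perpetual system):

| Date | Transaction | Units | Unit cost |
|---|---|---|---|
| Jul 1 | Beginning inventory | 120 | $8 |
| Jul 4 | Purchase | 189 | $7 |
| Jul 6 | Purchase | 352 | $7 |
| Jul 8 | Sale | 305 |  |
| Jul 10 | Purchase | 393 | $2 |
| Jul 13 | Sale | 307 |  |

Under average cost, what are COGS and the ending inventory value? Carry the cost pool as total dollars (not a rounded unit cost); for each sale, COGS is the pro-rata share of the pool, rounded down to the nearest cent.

COGS = $3,560.44; ending inventory = $1,972.56

After Jul 1: 120 on hand, pool $960.00 (≈ $8.0000 each)
After Jul 4: 309 on hand, pool $2,283.00 (≈ $7.3883 each)
After Jul 6: 661 on hand, pool $4,747.00 (≈ $7.1815 each)
Jul 8, sell 305: 305/661 × $4,747.00 → $2,190.37
After Jul 10: 749 on hand, pool $3,342.63 (≈ $4.4628 each)
Jul 13, sell 307: 307/749 × $3,342.63 → $1,370.07
Total COGS = $2,190.37 + $1,370.07 = $3,560.44
Ending inventory (cost pool remaining) = $1,972.56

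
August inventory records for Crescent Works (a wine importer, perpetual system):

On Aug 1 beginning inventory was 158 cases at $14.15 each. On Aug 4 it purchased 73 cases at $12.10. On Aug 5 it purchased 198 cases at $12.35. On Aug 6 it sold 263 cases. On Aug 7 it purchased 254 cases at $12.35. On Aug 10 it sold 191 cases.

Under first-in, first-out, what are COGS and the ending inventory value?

COGS = $5,873.05; ending inventory = $2,828.15

Aug 6, 263 sold [FIFO — oldest first]: 158 @ $14.15 + 73 @ $12.10 + 32 @ $12.35 = $3,514.20
Aug 10, 191 sold [FIFO — oldest first]: 166 @ $12.35 + 25 @ $12.35 = $2,358.85
Total COGS = $3,514.20 + $2,358.85 = $5,873.05
Ending inventory: 229 @ $12.35 = $2,828.15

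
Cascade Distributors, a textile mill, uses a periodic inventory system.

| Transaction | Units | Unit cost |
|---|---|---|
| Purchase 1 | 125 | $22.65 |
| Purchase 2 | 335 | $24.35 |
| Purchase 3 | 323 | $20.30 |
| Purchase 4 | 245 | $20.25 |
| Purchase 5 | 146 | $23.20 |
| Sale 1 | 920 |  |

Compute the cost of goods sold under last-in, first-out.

Sale 1 (920) [LIFO — newest first]: 146 @ $23.20 + 245 @ $20.25 + 323 @ $20.30 + 206 @ $24.35 = $19,921.45
Ending inventory: 125 @ $22.65 + 129 @ $24.35 = $5,972.40

COGS = $19,921.45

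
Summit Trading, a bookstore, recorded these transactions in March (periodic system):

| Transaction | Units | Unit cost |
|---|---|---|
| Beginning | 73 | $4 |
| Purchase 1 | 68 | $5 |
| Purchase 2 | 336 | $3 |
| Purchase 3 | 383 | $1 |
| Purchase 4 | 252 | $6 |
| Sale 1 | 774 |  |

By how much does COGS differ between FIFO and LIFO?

FIFO COGS: 73 @ $4 + 68 @ $5 + 336 @ $3 + 297 @ $1 = $1,937
LIFO COGS: 252 @ $6 + 383 @ $1 + 139 @ $3 = $2,312
Difference = |$1,937 − $2,312| = $375

$375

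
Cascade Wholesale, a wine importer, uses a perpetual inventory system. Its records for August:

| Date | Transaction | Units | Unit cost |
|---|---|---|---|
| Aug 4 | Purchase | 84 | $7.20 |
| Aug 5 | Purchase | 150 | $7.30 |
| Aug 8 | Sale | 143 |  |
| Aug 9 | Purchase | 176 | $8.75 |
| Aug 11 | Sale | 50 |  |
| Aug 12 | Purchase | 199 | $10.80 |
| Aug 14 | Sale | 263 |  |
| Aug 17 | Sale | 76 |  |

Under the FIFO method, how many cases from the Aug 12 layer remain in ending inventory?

77

Aug 8, 143 sold [FIFO — oldest first]: 84 @ $7.20 + 59 @ $7.30 = $1,035.50
Aug 11, 50 sold [FIFO — oldest first]: 50 @ $7.30 = $365.00
Aug 14, 263 sold [FIFO — oldest first]: 41 @ $7.30 + 176 @ $8.75 + 46 @ $10.80 = $2,336.10
Aug 17, 76 sold [FIFO — oldest first]: 76 @ $10.80 = $820.80
Total COGS = $1,035.50 + $365.00 + $2,336.10 + $820.80 = $4,557.40
Ending inventory: 77 @ $10.80 = $831.60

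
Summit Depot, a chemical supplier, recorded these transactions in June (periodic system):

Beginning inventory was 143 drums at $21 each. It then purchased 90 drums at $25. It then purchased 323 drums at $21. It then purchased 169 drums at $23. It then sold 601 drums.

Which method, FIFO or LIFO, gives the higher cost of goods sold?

LIFO

FIFO COGS: 143 @ $21 + 90 @ $25 + 323 @ $21 + 45 @ $23 = $13,071
LIFO COGS: 169 @ $23 + 323 @ $21 + 90 @ $25 + 19 @ $21 = $13,319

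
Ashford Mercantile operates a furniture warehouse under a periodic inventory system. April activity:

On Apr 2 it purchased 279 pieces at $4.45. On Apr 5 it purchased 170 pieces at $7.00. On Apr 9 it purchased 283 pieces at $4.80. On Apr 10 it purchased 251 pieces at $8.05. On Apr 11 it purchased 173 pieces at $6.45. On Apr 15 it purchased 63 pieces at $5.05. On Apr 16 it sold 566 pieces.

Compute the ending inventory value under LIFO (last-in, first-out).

Ending inventory = $3,410.75

Apr 16, 566 sold [LIFO — newest first]: 63 @ $5.05 + 173 @ $6.45 + 251 @ $8.05 + 79 @ $4.80 = $3,833.75
Ending inventory: 279 @ $4.45 + 170 @ $7.00 + 204 @ $4.80 = $3,410.75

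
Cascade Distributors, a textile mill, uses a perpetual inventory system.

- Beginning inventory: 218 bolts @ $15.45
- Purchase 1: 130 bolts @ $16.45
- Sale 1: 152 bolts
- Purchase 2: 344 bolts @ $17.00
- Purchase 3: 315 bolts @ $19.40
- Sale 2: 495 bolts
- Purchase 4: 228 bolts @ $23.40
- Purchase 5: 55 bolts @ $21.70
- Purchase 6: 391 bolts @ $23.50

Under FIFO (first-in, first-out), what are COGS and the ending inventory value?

Sale 1 (152) [FIFO — oldest first]: 152 @ $15.45 = $2,348.40
Sale 2 (495) [FIFO — oldest first]: 66 @ $15.45 + 130 @ $16.45 + 299 @ $17.00 = $8,241.20
Total COGS = $2,348.40 + $8,241.20 = $10,589.60
Ending inventory: 45 @ $17.00 + 315 @ $19.40 + 228 @ $23.40 + 55 @ $21.70 + 391 @ $23.50 = $22,593.20

COGS = $10,589.60; ending inventory = $22,593.20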